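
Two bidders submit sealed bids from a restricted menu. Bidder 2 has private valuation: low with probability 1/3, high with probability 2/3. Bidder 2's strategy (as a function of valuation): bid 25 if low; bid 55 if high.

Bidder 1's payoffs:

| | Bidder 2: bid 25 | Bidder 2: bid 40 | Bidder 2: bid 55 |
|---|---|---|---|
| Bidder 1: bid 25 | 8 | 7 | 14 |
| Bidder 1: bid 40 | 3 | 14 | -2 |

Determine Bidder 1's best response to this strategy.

bid 25

E[bid 25] = 1/3·(8) + 2/3·(14) = 12
E[bid 40] = 1/3·(3) + 2/3·(-2) = -1/3
Best response: bid 25 (12 is the largest).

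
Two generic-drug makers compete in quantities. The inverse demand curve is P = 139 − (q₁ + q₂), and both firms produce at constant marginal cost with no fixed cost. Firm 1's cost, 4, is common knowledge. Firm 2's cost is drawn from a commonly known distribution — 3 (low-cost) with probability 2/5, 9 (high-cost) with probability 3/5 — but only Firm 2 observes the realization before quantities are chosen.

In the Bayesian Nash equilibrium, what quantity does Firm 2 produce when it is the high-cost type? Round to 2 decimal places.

Type-c best response for Firm 2: q₂(c) = (139 − c)/2 − q₁/2.
Firm 1 maximizes expected profit; its first-order condition is 139 − 2q₁ − E[q₂] − 4 = 0.
Substituting E[q₂] and solving: E[c₂] = 6.6, so q₁ = (139 − 2·4 + 6.6)/3 = 45.8667.
q₂(high-cost) = (139 − 9 − 45.8667)/2 = 42.0667.

42.07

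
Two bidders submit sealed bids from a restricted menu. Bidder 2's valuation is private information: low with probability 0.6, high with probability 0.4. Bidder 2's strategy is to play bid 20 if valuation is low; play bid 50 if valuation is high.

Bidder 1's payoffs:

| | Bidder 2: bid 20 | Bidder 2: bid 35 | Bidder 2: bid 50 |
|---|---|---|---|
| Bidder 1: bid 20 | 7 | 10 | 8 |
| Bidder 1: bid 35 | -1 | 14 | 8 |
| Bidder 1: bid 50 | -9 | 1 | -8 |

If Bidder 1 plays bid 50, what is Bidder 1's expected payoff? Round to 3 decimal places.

Take the expectation over Bidder 2's valuation, weighting each type's action by its prior probability.
E[bid 50] = 0.6·(-9) + 0.4·(-8) = (-5.4) + (-3.2) = -8.6

-8.600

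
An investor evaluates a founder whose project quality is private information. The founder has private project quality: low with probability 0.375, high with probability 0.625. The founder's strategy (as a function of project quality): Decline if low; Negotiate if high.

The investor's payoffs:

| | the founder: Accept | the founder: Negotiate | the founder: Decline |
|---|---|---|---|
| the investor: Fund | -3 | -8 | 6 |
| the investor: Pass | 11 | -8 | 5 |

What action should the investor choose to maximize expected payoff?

Compute the investor's expected payoff for each action, taking the expectation over the founder's type.
E[Fund] = 0.375·(6) + 0.625·(-8) = -2.75
E[Pass] = 0.375·(5) + 0.625·(-8) = -3.125
Best response: Fund (-2.75 is the largest).

Fund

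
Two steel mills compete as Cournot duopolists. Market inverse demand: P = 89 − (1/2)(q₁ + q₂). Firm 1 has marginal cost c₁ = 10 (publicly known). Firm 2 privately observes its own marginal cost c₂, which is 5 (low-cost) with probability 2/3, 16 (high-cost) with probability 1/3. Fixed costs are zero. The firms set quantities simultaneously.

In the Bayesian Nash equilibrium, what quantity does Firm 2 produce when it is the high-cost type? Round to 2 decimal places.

47.11

Firm 2 with cost c maximizes (89 − (1/2)(q₁+q₂) − c)·q₂, giving q₂(c) = (89 − c − (1/2)q₁).
E[c₂] = 2/3·5 + 1/3·16 = 8.66667
Firm 1's FOC against E[q₂] yields q₁ = (89 − 2·10 + E[c₂])/(3/2) = (89 − 20 + 8.66667)/(3/2) = 51.7778.
q₂(high-cost) = (89 − 16 − (1/2)·51.7778) = 47.1111.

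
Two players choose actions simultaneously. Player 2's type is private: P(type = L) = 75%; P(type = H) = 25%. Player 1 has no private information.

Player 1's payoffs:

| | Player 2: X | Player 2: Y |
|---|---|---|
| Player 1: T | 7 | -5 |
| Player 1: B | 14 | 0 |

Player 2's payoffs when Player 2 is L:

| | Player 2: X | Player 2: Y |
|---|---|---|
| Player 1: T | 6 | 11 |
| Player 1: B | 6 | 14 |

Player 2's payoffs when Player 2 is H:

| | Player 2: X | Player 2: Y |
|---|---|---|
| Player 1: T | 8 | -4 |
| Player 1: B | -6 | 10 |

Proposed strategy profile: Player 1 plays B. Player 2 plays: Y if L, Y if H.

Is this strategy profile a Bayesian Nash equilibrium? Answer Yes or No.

Player 1 plays B: E[B] = 0.75·(0) + 0.25·(0) = 0; E[T] = -5. Best-responding. ✓
Player 2 (type L), facing B: X gives 6, Y gives 14. Proposed Y is best. ✓
Player 2 (type H), facing B: X gives -6, Y gives 10. Proposed Y is best. ✓

Yes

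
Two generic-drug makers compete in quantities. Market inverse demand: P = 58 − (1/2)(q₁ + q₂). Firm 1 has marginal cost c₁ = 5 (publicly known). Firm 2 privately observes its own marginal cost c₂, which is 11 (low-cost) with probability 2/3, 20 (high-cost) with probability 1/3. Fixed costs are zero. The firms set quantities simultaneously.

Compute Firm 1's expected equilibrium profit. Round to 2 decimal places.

Each type of Firm 2 best-responds to q₁; Firm 1 best-responds to the expected q₂ over Firm 2's types.
Firm 2 with cost c maximizes (58 − (1/2)(q₁+q₂) − c)·q₂, giving q₂(c) = (58 − c − (1/2)q₁).
E[c₂] = 2/3·11 + 1/3·20 = 14
Firm 1's FOC against E[q₂] yields q₁ = (58 − 2·5 + E[c₂])/(3/2) = (58 − 10 + 14)/(3/2) = 41.3333.
E[P] = 58 − (1/2)·(q₁ + E[q₂]) = 25.6667; Firm 1's expected profit = (E[P] − 5)·q₁ = (25.6667 − 5)·41.3333 = 854.222.

854.22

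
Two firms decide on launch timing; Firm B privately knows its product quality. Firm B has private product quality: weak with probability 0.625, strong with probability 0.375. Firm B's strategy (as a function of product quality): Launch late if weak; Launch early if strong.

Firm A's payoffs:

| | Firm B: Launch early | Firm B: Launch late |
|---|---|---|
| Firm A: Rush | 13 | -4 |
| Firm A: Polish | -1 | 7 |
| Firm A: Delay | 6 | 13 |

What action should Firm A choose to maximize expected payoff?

Delay

E[Rush] = 0.625·(-4) + 0.375·(13) = 2.375
E[Polish] = 0.625·(7) + 0.375·(-1) = 4
E[Delay] = 0.625·(13) + 0.375·(6) = 10.375
Best response: Delay (10.375 is the largest).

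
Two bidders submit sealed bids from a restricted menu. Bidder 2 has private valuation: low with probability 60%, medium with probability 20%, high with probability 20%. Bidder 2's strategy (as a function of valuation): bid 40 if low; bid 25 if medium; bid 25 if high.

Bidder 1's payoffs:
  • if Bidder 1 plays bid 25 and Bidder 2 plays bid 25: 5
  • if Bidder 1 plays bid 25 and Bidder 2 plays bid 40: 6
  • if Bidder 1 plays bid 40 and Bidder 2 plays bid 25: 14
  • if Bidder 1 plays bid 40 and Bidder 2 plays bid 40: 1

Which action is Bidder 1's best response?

E[bid 25] = 0.6·(6) + 0.2·(5) + 0.2·(5) = 5.6
E[bid 40] = 0.6·(1) + 0.2·(14) + 0.2·(14) = 6.2
Best response: bid 40 (6.2 is the largest).

bid 40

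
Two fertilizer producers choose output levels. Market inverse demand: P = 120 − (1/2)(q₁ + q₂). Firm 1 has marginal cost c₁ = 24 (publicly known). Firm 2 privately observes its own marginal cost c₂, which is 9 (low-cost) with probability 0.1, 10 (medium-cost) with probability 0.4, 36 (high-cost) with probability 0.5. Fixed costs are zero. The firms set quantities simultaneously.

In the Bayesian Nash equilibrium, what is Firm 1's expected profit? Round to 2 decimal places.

2001.34

Type-c best response for Firm 2: q₂(c) = (120 − c) − q₁/2.
Firm 1 maximizes expected profit; its first-order condition is 120 − q₁ − (1/2)E[q₂] − 24 = 0.
Substituting E[q₂] and solving: E[c₂] = 22.9, so q₁ = (120 − 2·24 + 22.9)/(3/2) = 63.2667.
E[P] = 120 − (1/2)·(q₁ + E[q₂]) = 55.6333; Firm 1's expected profit = (E[P] − 24)·q₁ = (55.6333 − 24)·63.2667 = 2001.34.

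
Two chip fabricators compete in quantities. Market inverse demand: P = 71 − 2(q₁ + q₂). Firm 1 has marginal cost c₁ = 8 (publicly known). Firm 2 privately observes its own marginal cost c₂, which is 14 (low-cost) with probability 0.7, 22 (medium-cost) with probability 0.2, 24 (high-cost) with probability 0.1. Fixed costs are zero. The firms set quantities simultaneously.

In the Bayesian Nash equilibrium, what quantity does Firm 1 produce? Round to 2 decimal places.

Type-c best response for Firm 2: q₂(c) = (71 − c)/4 − q₁/2.
Firm 1 maximizes expected profit; its first-order condition is 71 − 4q₁ − 2E[q₂] − 8 = 0.
Substituting E[q₂] and solving: E[c₂] = 16.6, so q₁ = (71 − 2·8 + 16.6)/6 = 11.9333.

11.93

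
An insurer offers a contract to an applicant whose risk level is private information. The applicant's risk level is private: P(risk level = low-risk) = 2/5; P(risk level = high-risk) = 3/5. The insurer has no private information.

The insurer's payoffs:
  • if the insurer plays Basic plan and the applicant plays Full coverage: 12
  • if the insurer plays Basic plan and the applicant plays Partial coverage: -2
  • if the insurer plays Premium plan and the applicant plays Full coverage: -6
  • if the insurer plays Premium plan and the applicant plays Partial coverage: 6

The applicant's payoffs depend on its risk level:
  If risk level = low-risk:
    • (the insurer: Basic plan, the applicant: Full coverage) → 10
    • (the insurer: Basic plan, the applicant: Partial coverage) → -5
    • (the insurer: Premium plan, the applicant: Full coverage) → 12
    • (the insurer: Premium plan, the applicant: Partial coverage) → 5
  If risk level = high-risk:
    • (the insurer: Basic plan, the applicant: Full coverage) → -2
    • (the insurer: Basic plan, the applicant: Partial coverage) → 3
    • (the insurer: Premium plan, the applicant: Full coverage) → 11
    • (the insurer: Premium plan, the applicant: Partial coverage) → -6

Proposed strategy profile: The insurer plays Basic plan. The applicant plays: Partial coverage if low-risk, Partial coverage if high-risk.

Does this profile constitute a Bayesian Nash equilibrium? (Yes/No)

No

A profile is a BNE iff every type of every player is best-responding given beliefs about the other side.
The insurer plays Basic plan: E[Basic plan] = 2/5·(-2) + 3/5·(-2) = -2; E[Premium plan] = 6. Not best-responding. ✗
The applicant (risk level low-risk), facing Basic plan: Full coverage gives 10, Partial coverage gives -5. Proposed Partial coverage is not best — profitable deviation exists. ✗
The applicant (risk level high-risk), facing Basic plan: Full coverage gives -2, Partial coverage gives 3. Proposed Partial coverage is best. ✓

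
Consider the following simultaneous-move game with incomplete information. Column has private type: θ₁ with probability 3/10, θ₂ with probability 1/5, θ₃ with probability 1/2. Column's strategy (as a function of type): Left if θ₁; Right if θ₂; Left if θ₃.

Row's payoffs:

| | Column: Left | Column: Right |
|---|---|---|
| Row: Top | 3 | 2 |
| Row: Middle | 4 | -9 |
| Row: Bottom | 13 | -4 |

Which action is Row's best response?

E[Top] = 3/10·(3) + 1/5·(2) + 1/2·(3) = 14/5
E[Middle] = 3/10·(4) + 1/5·(-9) + 1/2·(4) = 7/5
E[Bottom] = 3/10·(13) + 1/5·(-4) + 1/2·(13) = 48/5
Best response: Bottom (48/5 is the largest).

Bottom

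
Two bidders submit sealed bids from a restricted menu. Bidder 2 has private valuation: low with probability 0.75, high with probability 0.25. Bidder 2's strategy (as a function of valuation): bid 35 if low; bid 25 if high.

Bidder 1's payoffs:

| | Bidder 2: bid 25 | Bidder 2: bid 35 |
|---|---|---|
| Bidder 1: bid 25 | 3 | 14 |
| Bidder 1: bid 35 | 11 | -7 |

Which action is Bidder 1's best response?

E[bid 25] = 0.75·(14) + 0.25·(3) = 11.25
E[bid 35] = 0.75·(-7) + 0.25·(11) = -2.5
Best response: bid 25 (11.25 is the largest).

bid 25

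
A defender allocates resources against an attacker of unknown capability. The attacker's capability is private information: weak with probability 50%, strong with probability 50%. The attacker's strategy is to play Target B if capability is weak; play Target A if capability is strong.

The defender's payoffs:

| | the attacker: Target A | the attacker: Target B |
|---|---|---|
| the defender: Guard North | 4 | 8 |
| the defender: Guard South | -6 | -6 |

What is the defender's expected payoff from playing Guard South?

Take the expectation over the attacker's capability, weighting each type's action by its prior probability.
E[Guard South] = 0.5·(-6) + 0.5·(-6) = (-3) + (-3) = -6

-6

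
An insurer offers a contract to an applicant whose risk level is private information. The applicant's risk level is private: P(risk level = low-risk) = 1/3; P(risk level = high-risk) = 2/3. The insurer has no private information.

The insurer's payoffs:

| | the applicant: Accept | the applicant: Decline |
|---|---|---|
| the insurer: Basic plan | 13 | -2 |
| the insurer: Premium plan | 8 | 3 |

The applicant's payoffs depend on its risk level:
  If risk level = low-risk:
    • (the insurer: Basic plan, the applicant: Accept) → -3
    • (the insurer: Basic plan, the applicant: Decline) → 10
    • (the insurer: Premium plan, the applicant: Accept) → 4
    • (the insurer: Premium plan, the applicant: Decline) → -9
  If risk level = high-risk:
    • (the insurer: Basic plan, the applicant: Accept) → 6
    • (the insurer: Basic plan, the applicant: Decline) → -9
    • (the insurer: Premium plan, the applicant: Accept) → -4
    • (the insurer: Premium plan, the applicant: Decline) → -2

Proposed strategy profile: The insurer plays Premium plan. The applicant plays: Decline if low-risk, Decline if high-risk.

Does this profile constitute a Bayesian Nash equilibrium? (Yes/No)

The insurer plays Premium plan: E[Premium plan] = 1/3·(3) + 2/3·(3) = 3; E[Basic plan] = -2. Best-responding. ✓
The applicant (risk level low-risk), facing Premium plan: Accept gives 4, Decline gives -9. Proposed Decline is not best — profitable deviation exists. ✗
The applicant (risk level high-risk), facing Premium plan: Accept gives -4, Decline gives -2. Proposed Decline is best. ✓

No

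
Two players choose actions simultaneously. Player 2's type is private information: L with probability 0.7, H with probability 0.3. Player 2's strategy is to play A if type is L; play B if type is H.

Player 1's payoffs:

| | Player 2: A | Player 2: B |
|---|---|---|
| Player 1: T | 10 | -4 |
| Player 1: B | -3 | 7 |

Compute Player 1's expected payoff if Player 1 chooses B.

E[B] = 0.7·(-3) + 0.3·7 = (-2.1) + 2.1 = 0

0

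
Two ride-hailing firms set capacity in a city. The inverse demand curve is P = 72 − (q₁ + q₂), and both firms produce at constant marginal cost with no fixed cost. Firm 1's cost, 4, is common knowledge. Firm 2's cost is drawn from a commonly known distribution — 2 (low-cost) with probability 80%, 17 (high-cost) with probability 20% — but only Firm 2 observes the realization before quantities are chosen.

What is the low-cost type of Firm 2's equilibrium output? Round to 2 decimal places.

23.50

Firm 2 with cost c maximizes (72 − (q₁+q₂) − c)·q₂, giving q₂(c) = (72 − c − q₁)/2.
E[c₂] = 0.8·2 + 0.2·17 = 5
Firm 1's FOC against E[q₂] yields q₁ = (72 − 2·4 + E[c₂])/3 = (72 − 8 + 5)/3 = 23.
q₂(low-cost) = (72 − 2 − 23)/2 = 23.5.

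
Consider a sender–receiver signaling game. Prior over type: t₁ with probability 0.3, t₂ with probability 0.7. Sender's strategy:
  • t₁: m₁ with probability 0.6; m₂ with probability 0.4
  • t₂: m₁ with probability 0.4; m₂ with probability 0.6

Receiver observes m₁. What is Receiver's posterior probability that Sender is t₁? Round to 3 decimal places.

Apply Bayes' rule using the sender's strategy as the likelihood.
P(m₁) = 0.3·0.6 + 0.7·0.4 = 0.46
P(t₁ | m₁) = (0.3·0.6) / 0.46 = 0.18 / 0.46 = 0.391304

0.391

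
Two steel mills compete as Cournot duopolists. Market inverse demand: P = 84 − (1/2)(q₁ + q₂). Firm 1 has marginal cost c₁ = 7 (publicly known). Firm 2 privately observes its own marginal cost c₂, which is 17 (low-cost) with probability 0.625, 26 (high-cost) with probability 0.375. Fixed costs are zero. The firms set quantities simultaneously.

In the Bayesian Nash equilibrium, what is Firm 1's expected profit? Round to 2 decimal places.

1815.03

Type-c best response for Firm 2: q₂(c) = (84 − c) − q₁/2.
Firm 1 maximizes expected profit; its first-order condition is 84 − q₁ − (1/2)E[q₂] − 7 = 0.
Substituting E[q₂] and solving: E[c₂] = 20.375, so q₁ = (84 − 2·7 + 20.375)/(3/2) = 60.25.
E[P] = 84 − (1/2)·(q₁ + E[q₂]) = 37.125; Firm 1's expected profit = (E[P] − 7)·q₁ = (37.125 − 7)·60.25 = 1815.03.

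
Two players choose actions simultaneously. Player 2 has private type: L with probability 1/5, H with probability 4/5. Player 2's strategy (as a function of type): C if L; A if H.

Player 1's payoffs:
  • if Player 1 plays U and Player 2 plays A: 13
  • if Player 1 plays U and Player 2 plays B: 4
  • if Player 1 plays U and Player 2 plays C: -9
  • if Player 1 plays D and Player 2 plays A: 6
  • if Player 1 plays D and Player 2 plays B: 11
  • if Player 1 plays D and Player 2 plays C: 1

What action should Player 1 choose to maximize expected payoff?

U

E[U] = 1/5·(-9) + 4/5·(13) = 43/5
E[D] = 1/5·(1) + 4/5·(6) = 5
Best response: U (43/5 is the largest).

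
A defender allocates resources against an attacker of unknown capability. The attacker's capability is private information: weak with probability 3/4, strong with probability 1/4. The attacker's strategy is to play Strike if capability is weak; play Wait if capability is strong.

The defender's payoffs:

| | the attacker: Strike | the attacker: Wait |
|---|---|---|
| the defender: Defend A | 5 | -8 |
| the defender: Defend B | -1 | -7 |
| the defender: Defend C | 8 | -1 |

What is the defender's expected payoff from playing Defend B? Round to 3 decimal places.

-2.500

Take the expectation over the attacker's capability, weighting each type's action by its prior probability.
E[Defend B] = 3/4·(-1) + 1/4·(-7) = (-3/4) + (-7/4) = -5/2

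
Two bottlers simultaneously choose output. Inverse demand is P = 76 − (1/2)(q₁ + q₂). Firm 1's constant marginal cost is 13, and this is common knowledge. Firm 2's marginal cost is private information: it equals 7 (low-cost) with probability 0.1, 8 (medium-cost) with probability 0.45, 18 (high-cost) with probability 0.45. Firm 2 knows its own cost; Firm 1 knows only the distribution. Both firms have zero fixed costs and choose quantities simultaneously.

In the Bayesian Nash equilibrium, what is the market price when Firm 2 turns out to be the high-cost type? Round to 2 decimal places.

36.60

Firm 2 with cost c maximizes (76 − (1/2)(q₁+q₂) − c)·q₂, giving q₂(c) = (76 − c − (1/2)q₁).
E[c₂] = 0.1·7 + 0.45·8 + 0.45·18 = 12.4
Firm 1's FOC against E[q₂] yields q₁ = (76 − 2·13 + E[c₂])/(3/2) = (76 − 26 + 12.4)/(3/2) = 41.6.
q₂(high-cost) = 37.2, so P = 76 − (1/2)·(41.6 + 37.2) = 36.6.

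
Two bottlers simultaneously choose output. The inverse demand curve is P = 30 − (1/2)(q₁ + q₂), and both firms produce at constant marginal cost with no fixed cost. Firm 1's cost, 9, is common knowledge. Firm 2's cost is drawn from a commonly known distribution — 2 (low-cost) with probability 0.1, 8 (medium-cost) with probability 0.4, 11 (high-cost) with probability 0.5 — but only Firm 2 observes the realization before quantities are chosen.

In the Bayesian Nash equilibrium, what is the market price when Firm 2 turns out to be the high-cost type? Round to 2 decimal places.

Type-c best response for Firm 2: q₂(c) = (30 − c) − q₁/2.
Firm 1 maximizes expected profit; its first-order condition is 30 − q₁ − (1/2)E[q₂] − 9 = 0.
Substituting E[q₂] and solving: E[c₂] = 8.9, so q₁ = (30 − 2·9 + 8.9)/(3/2) = 13.9333.
q₂(high-cost) = 12.0333, so P = 30 − (1/2)·(13.9333 + 12.0333) = 17.0167.

17.02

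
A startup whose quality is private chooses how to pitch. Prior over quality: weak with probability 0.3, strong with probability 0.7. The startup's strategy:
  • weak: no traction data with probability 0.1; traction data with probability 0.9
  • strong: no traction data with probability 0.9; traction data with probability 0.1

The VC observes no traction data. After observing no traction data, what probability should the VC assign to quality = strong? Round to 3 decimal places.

P(no traction data) = 0.3·0.1 + 0.7·0.9 = 0.66
P(strong | no traction data) = (0.7·0.9) / 0.66 = 0.63 / 0.66 = 0.954545

0.955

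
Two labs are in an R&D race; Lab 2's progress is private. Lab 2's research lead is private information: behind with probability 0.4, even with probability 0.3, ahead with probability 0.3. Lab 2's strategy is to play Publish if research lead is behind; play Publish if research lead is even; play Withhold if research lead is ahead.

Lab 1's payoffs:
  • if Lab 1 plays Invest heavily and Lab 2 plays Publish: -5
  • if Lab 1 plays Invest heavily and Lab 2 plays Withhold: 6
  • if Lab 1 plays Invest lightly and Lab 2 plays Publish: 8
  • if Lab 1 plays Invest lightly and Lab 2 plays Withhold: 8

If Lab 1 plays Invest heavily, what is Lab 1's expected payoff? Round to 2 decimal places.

E[Invest heavily] = 0.4·(-5) + 0.3·(-5) + 0.3·6 = (-2) + (-1.5) + 1.8 = -1.7

-1.70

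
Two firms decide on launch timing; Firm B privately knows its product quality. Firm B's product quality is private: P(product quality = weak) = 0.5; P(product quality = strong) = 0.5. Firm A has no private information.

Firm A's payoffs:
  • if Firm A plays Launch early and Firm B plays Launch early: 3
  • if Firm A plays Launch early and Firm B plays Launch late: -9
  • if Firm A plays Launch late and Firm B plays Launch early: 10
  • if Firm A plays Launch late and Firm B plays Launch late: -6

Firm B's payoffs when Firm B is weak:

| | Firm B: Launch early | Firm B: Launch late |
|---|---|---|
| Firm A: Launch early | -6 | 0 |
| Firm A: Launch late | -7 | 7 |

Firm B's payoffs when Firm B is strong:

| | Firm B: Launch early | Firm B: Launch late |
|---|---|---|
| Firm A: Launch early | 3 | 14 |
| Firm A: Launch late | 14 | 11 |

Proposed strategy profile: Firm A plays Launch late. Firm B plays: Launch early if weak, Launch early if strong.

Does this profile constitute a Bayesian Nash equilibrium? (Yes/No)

Firm A plays Launch late: E[Launch late] = 0.5·(10) + 0.5·(10) = 10; E[Launch early] = 3. Best-responding. ✓
Firm B (product quality weak), facing Launch late: Launch early gives -7, Launch late gives 7. Proposed Launch early is not best — profitable deviation exists. ✗
Firm B (product quality strong), facing Launch late: Launch early gives 14, Launch late gives 11. Proposed Launch early is best. ✓

No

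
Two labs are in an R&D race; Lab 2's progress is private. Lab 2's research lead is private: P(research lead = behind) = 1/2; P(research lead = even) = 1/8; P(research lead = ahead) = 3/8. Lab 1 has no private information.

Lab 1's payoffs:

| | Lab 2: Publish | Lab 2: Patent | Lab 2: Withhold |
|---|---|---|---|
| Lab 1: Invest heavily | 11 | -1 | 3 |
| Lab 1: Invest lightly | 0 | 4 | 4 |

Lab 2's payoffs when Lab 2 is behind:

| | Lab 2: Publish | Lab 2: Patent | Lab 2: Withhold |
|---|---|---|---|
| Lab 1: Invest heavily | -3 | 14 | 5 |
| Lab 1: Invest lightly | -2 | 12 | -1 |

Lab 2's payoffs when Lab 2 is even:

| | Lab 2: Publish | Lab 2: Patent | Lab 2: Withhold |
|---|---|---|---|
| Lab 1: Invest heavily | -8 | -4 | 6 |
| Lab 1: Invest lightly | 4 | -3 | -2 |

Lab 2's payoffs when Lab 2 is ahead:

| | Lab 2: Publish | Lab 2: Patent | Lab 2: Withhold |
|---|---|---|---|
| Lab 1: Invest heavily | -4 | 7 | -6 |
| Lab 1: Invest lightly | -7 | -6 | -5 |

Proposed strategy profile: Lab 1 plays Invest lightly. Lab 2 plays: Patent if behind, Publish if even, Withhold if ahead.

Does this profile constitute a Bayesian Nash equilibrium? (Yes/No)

A profile is a BNE iff every type of every player is best-responding given beliefs about the other side.
Lab 1 plays Invest lightly: E[Invest lightly] = 1/2·(4) + 1/8·(0) + 3/8·(4) = 7/2; E[Invest heavily] = 2. Best-responding. ✓
Lab 2 (research lead behind), facing Invest lightly: Publish gives -2, Patent gives 12, Withhold gives -1. Proposed Patent is best. ✓
Lab 2 (research lead even), facing Invest lightly: Publish gives 4, Patent gives -3, Withhold gives -2. Proposed Publish is best. ✓
Lab 2 (research lead ahead), facing Invest lightly: Publish gives -7, Patent gives -6, Withhold gives -5. Proposed Withhold is best. ✓

Yes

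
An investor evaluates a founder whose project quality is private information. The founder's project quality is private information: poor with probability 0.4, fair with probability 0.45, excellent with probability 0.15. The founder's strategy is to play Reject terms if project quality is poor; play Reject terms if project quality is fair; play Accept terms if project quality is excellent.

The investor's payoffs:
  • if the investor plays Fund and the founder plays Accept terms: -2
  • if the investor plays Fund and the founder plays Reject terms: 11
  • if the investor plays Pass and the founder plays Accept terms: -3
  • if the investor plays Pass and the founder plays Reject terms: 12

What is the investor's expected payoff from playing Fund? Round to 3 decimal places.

Take the expectation over the founder's project quality, weighting each type's action by its prior probability.
E[Fund] = 0.4·11 + 0.45·11 + 0.15·(-2) = 4.4 + 4.95 + (-0.3) = 9.05

9.050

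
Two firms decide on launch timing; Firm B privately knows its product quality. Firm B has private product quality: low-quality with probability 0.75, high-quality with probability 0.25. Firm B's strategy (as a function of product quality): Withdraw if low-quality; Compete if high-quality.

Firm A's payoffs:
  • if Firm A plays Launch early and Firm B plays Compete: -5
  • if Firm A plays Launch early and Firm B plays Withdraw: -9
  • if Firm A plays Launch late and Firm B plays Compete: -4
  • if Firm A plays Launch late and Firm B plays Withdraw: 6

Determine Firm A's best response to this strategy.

Launch late

Compute Firm A's expected payoff for each action, taking the expectation over Firm B's type.
E[Launch early] = 0.75·(-9) + 0.25·(-5) = -8
E[Launch late] = 0.75·(6) + 0.25·(-4) = 3.5
Best response: Launch late (3.5 is the largest).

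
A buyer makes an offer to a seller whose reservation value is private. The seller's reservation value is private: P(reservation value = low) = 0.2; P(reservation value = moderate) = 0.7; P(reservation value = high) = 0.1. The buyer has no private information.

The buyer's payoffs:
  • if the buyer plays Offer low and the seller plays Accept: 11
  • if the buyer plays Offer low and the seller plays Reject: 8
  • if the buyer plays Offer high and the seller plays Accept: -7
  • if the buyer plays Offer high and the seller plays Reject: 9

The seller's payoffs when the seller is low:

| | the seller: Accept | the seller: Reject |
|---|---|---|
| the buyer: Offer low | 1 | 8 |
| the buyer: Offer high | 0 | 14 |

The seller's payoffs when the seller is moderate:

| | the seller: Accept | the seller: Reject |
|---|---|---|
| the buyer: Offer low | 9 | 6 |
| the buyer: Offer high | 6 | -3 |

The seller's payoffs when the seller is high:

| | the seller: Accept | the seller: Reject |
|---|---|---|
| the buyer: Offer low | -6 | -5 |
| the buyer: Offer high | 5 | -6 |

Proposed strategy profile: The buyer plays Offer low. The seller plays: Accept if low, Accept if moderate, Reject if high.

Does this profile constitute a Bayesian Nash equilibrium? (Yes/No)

A profile is a BNE iff every type of every player is best-responding given beliefs about the other side.
The buyer plays Offer low: E[Offer low] = 0.2·(11) + 0.7·(11) + 0.1·(8) = 10.7; E[Offer high] = -5.4. Best-responding. ✓
The seller (reservation value low), facing Offer low: Accept gives 1, Reject gives 8. Proposed Accept is not best — profitable deviation exists. ✗
The seller (reservation value moderate), facing Offer low: Accept gives 9, Reject gives 6. Proposed Accept is best. ✓
The seller (reservation value high), facing Offer low: Accept gives -6, Reject gives -5. Proposed Reject is best. ✓

No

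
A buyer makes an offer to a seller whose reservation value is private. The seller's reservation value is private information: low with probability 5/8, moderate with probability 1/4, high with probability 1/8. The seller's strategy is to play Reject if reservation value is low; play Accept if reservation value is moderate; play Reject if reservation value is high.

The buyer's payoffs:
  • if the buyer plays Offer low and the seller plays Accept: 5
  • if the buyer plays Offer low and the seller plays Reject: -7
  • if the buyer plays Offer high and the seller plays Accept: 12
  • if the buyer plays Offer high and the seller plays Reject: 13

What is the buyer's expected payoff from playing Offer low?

E[Offer low] = 5/8·(-7) + 1/4·5 + 1/8·(-7) = (-35/8) + 5/4 + (-7/8) = -4

-4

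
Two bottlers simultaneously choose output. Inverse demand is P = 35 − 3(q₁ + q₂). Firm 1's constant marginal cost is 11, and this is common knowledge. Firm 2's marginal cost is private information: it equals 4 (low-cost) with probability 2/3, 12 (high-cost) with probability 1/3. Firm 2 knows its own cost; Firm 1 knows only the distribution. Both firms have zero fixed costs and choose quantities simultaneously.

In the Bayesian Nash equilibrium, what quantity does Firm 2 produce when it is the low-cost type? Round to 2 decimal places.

Firm 2 with cost c maximizes (35 − 3(q₁+q₂) − c)·q₂, giving q₂(c) = (35 − c − 3q₁)/6.
E[c₂] = 2/3·4 + 1/3·12 = 6.66667
Firm 1's FOC against E[q₂] yields q₁ = (35 − 2·11 + E[c₂])/9 = (35 − 22 + 6.66667)/9 = 2.18519.
q₂(low-cost) = (35 − 4 − 3·2.18519)/6 = 4.07407.

4.07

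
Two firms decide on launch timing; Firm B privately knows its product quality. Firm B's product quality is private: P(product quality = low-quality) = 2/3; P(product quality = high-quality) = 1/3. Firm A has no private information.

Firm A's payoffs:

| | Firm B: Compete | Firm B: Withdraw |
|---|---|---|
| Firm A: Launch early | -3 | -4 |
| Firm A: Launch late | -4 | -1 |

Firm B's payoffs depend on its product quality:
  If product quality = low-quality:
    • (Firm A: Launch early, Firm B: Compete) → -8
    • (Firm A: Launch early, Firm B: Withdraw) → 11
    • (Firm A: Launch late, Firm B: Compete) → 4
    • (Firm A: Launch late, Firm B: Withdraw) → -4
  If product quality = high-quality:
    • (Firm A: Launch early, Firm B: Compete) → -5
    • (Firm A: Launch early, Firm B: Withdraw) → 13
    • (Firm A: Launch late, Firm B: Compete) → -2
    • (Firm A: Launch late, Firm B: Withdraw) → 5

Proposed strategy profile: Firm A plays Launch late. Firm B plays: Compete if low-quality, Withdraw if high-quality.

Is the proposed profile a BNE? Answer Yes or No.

Yes

A profile is a BNE iff every type of every player is best-responding given beliefs about the other side.
Firm A plays Launch late: E[Launch late] = 2/3·(-4) + 1/3·(-1) = -3; E[Launch early] = -10/3. Best-responding. ✓
Firm B (product quality low-quality), facing Launch late: Compete gives 4, Withdraw gives -4. Proposed Compete is best. ✓
Firm B (product quality high-quality), facing Launch late: Compete gives -2, Withdraw gives 5. Proposed Withdraw is best. ✓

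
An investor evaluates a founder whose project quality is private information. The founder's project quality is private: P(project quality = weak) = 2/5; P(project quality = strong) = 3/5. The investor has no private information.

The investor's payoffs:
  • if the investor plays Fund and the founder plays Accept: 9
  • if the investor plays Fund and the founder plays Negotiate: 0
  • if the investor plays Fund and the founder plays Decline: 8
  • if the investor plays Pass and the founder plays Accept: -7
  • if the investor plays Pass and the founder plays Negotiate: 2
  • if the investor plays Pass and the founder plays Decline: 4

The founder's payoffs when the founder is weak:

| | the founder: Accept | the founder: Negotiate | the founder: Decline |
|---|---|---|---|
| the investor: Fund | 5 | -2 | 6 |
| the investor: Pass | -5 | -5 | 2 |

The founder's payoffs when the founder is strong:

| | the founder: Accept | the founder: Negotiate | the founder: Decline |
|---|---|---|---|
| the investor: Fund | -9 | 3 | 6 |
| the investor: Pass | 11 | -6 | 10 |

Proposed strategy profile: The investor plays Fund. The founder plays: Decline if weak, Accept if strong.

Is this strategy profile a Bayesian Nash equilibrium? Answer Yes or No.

The investor plays Fund: E[Fund] = 2/5·(8) + 3/5·(9) = 43/5; E[Pass] = -13/5. Best-responding. ✓
The founder (project quality weak), facing Fund: Accept gives 5, Negotiate gives -2, Decline gives 6. Proposed Decline is best. ✓
The founder (project quality strong), facing Fund: Accept gives -9, Negotiate gives 3, Decline gives 6. Proposed Accept is not best — profitable deviation exists. ✗

No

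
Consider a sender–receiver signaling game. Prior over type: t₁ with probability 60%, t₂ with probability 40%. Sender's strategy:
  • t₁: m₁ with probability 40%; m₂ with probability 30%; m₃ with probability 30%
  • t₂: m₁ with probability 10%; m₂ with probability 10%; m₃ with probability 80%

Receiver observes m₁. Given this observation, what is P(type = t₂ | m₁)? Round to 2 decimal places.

P(m₁) = 0.6·0.4 + 0.4·0.1 = 0.28
P(t₂ | m₁) = (0.4·0.1) / 0.28 = 0.04 / 0.28 = 0.142857

0.14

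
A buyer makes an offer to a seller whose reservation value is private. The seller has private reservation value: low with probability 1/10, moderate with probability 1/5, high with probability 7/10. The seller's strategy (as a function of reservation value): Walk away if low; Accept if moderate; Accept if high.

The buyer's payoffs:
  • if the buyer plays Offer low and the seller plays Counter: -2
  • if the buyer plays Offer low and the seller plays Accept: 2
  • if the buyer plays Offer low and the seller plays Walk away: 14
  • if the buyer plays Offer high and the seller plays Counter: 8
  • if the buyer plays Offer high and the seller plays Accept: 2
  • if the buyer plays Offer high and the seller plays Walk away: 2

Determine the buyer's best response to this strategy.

Offer low

Compute the buyer's expected payoff for each action, taking the expectation over the seller's type.
E[Offer low] = 1/10·(14) + 1/5·(2) + 7/10·(2) = 16/5
E[Offer high] = 1/10·(2) + 1/5·(2) + 7/10·(2) = 2
Best response: Offer low (16/5 is the largest).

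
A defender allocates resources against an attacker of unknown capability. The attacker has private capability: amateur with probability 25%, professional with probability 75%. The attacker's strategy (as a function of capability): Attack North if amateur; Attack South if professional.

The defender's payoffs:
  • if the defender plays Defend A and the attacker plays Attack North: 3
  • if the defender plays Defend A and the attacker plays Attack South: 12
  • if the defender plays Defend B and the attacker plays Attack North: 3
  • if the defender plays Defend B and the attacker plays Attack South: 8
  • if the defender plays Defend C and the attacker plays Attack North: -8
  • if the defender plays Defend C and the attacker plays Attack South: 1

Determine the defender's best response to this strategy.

E[Defend A] = 0.25·(3) + 0.75·(12) = 9.75
E[Defend B] = 0.25·(3) + 0.75·(8) = 6.75
E[Defend C] = 0.25·(-8) + 0.75·(1) = -1.25
Best response: Defend A (9.75 is the largest).

Defend A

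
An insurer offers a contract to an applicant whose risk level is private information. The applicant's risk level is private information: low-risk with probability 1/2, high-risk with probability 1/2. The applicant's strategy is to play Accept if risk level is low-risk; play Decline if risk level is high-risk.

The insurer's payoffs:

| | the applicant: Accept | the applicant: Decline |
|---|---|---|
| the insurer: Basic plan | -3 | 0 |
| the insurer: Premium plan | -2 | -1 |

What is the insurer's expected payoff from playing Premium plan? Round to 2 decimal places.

-1.50

Take the expectation over the applicant's risk level, weighting each type's action by its prior probability.
E[Premium plan] = 1/2·(-2) + 1/2·(-1) = (-1) + (-1/2) = -3/2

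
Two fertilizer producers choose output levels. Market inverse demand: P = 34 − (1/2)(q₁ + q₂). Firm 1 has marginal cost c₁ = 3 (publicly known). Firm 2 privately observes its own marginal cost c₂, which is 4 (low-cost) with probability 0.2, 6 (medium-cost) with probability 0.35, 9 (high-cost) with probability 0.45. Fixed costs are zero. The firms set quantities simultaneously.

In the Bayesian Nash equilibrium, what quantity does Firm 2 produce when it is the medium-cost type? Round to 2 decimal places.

Type-c best response for Firm 2: q₂(c) = (34 − c) − q₁/2.
Firm 1 maximizes expected profit; its first-order condition is 34 − q₁ − (1/2)E[q₂] − 3 = 0.
Substituting E[q₂] and solving: E[c₂] = 6.95, so q₁ = (34 − 2·3 + 6.95)/(3/2) = 23.3.
q₂(medium-cost) = (34 − 6 − (1/2)·23.3) = 16.35.

16.35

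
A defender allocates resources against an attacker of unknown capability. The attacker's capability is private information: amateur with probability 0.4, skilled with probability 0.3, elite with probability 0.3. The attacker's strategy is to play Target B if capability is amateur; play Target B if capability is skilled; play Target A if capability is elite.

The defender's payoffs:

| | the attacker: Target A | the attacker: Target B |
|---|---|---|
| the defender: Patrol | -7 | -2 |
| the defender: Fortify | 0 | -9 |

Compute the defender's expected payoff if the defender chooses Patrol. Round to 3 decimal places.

-3.500

Take the expectation over the attacker's capability, weighting each type's action by its prior probability.
E[Patrol] = 0.4·(-2) + 0.3·(-2) + 0.3·(-7) = (-0.8) + (-0.6) + (-2.1) = -3.5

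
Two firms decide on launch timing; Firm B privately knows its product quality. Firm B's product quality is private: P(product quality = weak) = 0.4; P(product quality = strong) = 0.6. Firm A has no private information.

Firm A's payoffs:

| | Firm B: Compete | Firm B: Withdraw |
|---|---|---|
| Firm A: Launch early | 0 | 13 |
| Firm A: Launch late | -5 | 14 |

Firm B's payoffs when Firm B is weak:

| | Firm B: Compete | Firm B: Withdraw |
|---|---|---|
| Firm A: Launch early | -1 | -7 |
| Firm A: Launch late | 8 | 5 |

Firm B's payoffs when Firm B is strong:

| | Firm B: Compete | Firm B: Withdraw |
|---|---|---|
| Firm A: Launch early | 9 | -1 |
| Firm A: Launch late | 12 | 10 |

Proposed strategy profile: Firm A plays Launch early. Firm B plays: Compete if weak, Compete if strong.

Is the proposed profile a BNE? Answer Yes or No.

A profile is a BNE iff every type of every player is best-responding given beliefs about the other side.
Firm A plays Launch early: E[Launch early] = 0.4·(0) + 0.6·(0) = 0; E[Launch late] = -5. Best-responding. ✓
Firm B (product quality weak), facing Launch early: Compete gives -1, Withdraw gives -7. Proposed Compete is best. ✓
Firm B (product quality strong), facing Launch early: Compete gives 9, Withdraw gives -1. Proposed Compete is best. ✓

Yes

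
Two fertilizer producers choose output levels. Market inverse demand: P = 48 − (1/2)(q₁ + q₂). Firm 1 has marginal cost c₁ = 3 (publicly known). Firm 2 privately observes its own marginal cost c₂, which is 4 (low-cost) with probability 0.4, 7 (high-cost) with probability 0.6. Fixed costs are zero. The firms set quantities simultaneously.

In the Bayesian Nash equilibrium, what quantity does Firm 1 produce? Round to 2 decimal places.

31.87

Type-c best response for Firm 2: q₂(c) = (48 − c) − q₁/2.
Firm 1 maximizes expected profit; its first-order condition is 48 − q₁ − (1/2)E[q₂] − 3 = 0.
Substituting E[q₂] and solving: E[c₂] = 5.8, so q₁ = (48 − 2·3 + 5.8)/(3/2) = 31.8667.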